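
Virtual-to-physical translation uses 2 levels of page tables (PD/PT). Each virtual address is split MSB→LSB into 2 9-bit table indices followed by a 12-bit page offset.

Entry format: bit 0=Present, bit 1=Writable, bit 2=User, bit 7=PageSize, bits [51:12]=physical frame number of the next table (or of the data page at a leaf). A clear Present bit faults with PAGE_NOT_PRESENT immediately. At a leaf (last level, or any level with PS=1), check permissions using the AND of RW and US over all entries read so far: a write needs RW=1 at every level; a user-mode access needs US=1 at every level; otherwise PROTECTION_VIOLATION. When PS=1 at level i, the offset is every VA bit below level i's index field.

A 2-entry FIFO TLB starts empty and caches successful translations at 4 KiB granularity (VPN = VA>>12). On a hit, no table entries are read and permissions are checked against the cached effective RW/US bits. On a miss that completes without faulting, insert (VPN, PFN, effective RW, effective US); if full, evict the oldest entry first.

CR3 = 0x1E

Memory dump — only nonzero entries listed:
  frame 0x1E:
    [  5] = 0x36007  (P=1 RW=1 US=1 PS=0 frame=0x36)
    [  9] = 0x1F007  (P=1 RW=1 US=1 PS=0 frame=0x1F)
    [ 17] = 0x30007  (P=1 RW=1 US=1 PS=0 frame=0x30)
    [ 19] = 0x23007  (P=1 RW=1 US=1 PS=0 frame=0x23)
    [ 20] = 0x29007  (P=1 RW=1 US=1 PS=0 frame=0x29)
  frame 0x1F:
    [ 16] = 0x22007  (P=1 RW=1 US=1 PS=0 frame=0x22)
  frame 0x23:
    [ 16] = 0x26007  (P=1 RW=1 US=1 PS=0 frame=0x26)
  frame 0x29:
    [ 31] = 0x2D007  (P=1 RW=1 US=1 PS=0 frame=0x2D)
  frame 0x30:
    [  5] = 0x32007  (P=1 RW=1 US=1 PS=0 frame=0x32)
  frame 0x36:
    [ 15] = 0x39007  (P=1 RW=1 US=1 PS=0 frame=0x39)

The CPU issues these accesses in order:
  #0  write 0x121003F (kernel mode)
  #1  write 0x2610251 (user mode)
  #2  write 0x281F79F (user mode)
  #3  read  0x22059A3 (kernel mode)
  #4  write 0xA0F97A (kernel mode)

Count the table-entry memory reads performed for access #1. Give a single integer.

Walk each access:
#0 VA=0x121003F (w,kernel):
  L0: frame=0x1E idx=9 entry=0x1F007 [P=1 RW=1 US=1 PS=0]
  L1: frame=0x1F idx=16 entry=0x22007 [P=1 RW=1 US=1 PS=0]
  ⇒ phys 0x2203F  [2 reads]
#1 VA=0x2610251 (w,user):
  L0: frame=0x1E idx=19 entry=0x23007 [P=1 RW=1 US=1 PS=0]
  L1: frame=0x23 idx=16 entry=0x26007 [P=1 RW=1 US=1 PS=0]
  ⇒ phys 0x26251  [2 reads]
#2 VA=0x281F79F (w,user):
  L0: frame=0x1E idx=20 entry=0x29007 [P=1 RW=1 US=1 PS=0]
  L1: frame=0x29 idx=31 entry=0x2D007 [P=1 RW=1 US=1 PS=0]
  ⇒ phys 0x2D79F  [2 reads]
#3 VA=0x22059A3 (r,kernel):
  L0: frame=0x1E idx=17 entry=0x30007 [P=1 RW=1 US=1 PS=0]
  L1: frame=0x30 idx=5 entry=0x32007 [P=1 RW=1 US=1 PS=0]
  ⇒ phys 0x329A3  [2 reads]
#4 VA=0xA0F97A (w,kernel):
  L0: frame=0x1E idx=5 entry=0x36007 [P=1 RW=1 US=1 PS=0]
  L1: frame=0x36 idx=15 entry=0x39007 [P=1 RW=1 US=1 PS=0]
  ⇒ phys 0x3997A  [2 reads]

Entries read for #1: 2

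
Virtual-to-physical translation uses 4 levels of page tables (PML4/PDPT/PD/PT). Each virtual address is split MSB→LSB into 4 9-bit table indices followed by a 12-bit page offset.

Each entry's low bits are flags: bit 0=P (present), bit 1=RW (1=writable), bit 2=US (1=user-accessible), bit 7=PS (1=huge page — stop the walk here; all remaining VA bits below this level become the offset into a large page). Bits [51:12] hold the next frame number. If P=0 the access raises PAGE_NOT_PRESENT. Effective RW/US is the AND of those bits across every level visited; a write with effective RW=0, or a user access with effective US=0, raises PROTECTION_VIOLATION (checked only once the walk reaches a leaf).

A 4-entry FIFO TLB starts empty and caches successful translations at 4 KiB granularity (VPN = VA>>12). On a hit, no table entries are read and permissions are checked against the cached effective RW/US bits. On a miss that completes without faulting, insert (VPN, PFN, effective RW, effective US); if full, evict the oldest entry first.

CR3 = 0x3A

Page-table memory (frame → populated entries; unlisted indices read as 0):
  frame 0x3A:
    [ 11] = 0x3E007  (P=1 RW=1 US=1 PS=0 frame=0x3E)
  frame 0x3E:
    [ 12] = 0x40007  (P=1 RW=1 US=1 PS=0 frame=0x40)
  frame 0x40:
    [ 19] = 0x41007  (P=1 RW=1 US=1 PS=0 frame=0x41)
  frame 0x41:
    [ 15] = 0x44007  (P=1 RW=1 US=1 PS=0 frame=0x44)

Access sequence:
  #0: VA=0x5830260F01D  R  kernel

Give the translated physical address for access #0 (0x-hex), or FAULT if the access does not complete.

Trace:
#0 VA=0x5830260F01D (r,kernel):
  L0 @0x3A[11] → 0x3E007  P=1,RW=1,US=1,PS=0
  L1 @0x3E[12] → 0x40007  P=1,RW=1,US=1,PS=0
  L2 @0x40[19] → 0x41007  P=1,RW=1,US=1,PS=0
  L3 @0x41[15] → 0x44007  P=1,RW=1,US=1,PS=0
  ✓ 0x4401D  — 4 lookups

Access #0 PA: 0x4401D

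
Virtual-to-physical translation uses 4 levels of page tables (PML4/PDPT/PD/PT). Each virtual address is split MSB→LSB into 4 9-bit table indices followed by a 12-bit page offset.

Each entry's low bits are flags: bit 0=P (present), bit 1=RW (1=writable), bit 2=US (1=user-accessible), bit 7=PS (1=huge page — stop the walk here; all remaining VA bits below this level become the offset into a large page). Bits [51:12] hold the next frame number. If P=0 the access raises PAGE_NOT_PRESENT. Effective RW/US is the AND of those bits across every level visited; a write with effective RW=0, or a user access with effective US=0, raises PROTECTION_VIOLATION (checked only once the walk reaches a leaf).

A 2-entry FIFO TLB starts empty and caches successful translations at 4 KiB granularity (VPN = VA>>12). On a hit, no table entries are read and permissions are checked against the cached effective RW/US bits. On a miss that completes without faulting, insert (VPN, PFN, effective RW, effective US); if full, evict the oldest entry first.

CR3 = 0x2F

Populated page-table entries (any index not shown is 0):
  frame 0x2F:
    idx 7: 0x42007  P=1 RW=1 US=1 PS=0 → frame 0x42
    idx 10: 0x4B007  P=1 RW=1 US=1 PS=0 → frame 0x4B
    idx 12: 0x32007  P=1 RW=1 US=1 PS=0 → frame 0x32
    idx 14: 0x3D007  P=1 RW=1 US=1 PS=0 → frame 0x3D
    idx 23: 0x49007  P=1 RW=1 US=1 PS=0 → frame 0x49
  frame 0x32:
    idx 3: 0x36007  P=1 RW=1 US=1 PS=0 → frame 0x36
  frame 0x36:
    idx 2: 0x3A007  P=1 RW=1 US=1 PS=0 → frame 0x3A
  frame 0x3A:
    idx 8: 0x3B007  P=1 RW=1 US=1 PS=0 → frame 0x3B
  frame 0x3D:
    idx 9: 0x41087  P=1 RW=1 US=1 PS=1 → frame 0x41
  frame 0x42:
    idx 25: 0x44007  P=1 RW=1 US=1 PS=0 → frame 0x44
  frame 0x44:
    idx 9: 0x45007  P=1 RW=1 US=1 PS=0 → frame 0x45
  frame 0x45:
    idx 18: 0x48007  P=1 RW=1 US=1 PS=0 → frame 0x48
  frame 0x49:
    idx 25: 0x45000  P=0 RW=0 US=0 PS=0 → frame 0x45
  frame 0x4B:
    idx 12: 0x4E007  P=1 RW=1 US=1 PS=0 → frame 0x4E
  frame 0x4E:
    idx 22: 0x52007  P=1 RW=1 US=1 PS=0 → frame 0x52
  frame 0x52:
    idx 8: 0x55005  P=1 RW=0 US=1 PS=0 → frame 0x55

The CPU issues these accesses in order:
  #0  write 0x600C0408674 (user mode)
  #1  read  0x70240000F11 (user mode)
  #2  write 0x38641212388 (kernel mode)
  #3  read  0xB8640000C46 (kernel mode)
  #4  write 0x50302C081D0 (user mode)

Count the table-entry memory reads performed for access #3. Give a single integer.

Per-access translation:
#0 VA=0x600C0408674 (w,user):
  L0 @0x2F[12] → 0x32007  P=1,RW=1,US=1,PS=0
  L1 @0x32[3] → 0x36007  P=1,RW=1,US=1,PS=0
  L2 @0x36[2] → 0x3A007  P=1,RW=1,US=1,PS=0
  L3 @0x3A[8] → 0x3B007  P=1,RW=1,US=1,PS=0
  → PA=0x3B674  (4 entries read)
#1 VA=0x70240000F11 (r,user):
  L0 @0x2F[14] → 0x3D007  P=1,RW=1,US=1,PS=0
  L1 @0x3D[9] → 0x41087  P=1,RW=1,US=1,PS=1
  → PA=0x41F11 (huge @L1)  (2 entries read)
#2 VA=0x38641212388 (w,kernel):
  L0 @0x2F[7] → 0x42007  P=1,RW=1,US=1,PS=0
  L1 @0x42[25] → 0x44007  P=1,RW=1,US=1,PS=0
  L2 @0x44[9] → 0x45007  P=1,RW=1,US=1,PS=0
  L3 @0x45[18] → 0x48007  P=1,RW=1,US=1,PS=0
  → PA=0x48388  (4 entries read)
#3 VA=0xB8640000C46 (r,kernel):
  L0 @0x2F[23] → 0x49007  P=1,RW=1,US=1,PS=0
  L1 @0x49[25] → 0x45000  P=0,RW=0,US=0,PS=0
  ⇒ fault: PAGE_NOT_PRESENT  — 2 lookups
#4 VA=0x50302C081D0 (w,user):
  L0 @0x2F[10] → 0x4B007  P=1,RW=1,US=1,PS=0
  L1 @0x4B[12] → 0x4E007  P=1,RW=1,US=1,PS=0
  L2 @0x4E[22] → 0x52007  P=1,RW=1,US=1,PS=0
  L3 @0x52[8] → 0x55005  P=1,RW=0,US=1,PS=0
  ⇒ fault: PROTECTION_VIOLATION  — 4 lookups

Entries read for #3: 2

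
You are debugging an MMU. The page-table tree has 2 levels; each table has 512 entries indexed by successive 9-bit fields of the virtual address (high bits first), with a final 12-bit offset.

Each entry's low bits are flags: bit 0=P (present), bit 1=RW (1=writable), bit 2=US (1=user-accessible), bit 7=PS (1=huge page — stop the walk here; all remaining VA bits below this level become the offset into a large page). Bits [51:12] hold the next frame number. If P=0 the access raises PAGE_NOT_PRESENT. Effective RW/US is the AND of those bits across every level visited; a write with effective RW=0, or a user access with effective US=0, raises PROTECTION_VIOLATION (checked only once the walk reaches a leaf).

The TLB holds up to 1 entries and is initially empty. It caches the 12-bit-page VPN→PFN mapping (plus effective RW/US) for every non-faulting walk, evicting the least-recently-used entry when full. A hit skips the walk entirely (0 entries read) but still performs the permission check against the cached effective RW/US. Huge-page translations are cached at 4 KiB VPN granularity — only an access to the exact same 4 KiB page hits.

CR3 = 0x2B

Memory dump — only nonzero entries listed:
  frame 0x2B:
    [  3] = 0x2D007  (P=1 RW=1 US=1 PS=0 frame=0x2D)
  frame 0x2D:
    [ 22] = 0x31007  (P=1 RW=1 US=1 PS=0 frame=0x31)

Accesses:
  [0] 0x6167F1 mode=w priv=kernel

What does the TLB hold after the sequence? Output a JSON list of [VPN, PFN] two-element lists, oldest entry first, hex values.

Trace:
#0 VA=0x6167F1 (w,kernel):
  lvl0: tbl 0x2B, slot 3 ⇒ 0x2D007 (P1/RW1/US1/PS0)
  lvl1: tbl 0x2D, slot 22 ⇒ 0x31007 (P1/RW1/US1/PS0)
  ⇒ phys 0x317F1  [2 reads]

TLB: [["0x616", "0x31"]]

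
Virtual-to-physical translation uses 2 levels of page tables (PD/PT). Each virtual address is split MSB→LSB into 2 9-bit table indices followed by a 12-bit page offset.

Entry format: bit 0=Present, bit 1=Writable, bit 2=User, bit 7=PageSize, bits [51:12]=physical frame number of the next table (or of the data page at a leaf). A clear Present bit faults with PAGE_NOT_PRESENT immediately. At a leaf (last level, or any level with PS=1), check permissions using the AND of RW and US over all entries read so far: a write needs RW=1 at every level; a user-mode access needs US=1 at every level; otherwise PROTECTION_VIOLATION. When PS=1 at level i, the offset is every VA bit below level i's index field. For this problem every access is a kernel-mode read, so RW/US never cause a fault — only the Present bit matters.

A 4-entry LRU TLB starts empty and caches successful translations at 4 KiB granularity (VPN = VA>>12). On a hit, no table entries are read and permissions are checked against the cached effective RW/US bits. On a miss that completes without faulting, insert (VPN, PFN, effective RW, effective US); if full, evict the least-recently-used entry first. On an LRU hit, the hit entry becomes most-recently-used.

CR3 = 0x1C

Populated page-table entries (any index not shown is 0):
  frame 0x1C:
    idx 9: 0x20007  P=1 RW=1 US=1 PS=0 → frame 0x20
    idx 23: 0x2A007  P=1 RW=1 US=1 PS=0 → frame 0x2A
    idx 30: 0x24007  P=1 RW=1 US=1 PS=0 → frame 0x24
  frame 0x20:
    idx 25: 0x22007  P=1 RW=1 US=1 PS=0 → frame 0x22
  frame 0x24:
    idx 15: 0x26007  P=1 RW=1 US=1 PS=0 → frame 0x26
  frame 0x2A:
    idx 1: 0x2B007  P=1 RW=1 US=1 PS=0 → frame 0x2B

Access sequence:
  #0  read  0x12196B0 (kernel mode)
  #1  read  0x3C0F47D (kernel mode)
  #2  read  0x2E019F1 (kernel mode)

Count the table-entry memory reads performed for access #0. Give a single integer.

Walk each access:
#0 VA=0x12196B0 (r,kernel):
  [0] read 0x1C idx=9: raw=0x20007 flags P=1 W=1 U=1 S=0
  [1] read 0x20 idx=25: raw=0x22007 flags P=1 W=1 U=1 S=0
  ✓ 0x226B0  — 2 lookups
#1 VA=0x3C0F47D (r,kernel):
  [0] read 0x1C idx=30: raw=0x24007 flags P=1 W=1 U=1 S=0
  [1] read 0x24 idx=15: raw=0x26007 flags P=1 W=1 U=1 S=0
  ✓ 0x2647D  — 2 lookups
#2 VA=0x2E019F1 (r,kernel):
  [0] read 0x1C idx=23: raw=0x2A007 flags P=1 W=1 U=1 S=0
  [1] read 0x2A idx=1: raw=0x2B007 flags P=1 W=1 U=1 S=0
  ✓ 0x2B9F1  — 2 lookups

Entries read for #0: 2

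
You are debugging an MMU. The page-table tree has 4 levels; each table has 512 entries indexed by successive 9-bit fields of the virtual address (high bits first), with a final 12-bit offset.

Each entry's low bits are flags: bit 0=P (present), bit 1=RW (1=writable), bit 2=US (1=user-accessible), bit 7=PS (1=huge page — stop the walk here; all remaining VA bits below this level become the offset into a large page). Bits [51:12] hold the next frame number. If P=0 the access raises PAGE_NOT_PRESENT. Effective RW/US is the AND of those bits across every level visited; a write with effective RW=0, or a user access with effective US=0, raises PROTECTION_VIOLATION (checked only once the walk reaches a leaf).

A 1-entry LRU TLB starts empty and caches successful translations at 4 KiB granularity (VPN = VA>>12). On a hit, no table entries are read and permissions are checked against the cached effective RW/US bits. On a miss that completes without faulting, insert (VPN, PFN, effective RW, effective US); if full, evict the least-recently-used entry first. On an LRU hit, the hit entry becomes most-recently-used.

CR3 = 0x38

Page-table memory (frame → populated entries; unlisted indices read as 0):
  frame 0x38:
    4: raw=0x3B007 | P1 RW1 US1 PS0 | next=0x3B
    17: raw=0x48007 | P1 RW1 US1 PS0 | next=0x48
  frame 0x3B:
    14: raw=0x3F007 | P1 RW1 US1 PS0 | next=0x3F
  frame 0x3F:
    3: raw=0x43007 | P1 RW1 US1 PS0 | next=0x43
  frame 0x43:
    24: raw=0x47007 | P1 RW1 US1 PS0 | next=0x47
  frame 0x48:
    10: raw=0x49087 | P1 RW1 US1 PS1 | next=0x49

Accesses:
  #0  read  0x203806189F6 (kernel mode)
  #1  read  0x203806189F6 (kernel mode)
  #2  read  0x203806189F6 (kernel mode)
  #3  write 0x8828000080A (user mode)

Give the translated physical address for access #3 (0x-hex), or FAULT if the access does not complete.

Per-access translation:
#0 VA=0x203806189F6 (r,kernel):
  [0] read 0x38 idx=4: raw=0x3B007 flags P=1 W=1 U=1 S=0
  [1] read 0x3B idx=14: raw=0x3F007 flags P=1 W=1 U=1 S=0
  [2] read 0x3F idx=3: raw=0x43007 flags P=1 W=1 U=1 S=0
  [3] read 0x43 idx=24: raw=0x47007 flags P=1 W=1 U=1 S=0
  ⇒ phys 0x479F6  [4 reads]
#1 VA=0x203806189F6 (r,kernel):
  TLB hit vpn=0x20380618 → PA=0x479F6
#2 VA=0x203806189F6 (r,kernel):
  TLB hit vpn=0x20380618 → PA=0x479F6
#3 VA=0x8828000080A (w,user):
  [0] read 0x38 idx=17: raw=0x48007 flags P=1 W=1 U=1 S=0
  [1] read 0x48 idx=10: raw=0x49087 flags P=1 W=1 U=1 S=1
  ⇒ phys 0x4980A (huge @L1)  [2 reads]

Access #3 PA: 0x4980A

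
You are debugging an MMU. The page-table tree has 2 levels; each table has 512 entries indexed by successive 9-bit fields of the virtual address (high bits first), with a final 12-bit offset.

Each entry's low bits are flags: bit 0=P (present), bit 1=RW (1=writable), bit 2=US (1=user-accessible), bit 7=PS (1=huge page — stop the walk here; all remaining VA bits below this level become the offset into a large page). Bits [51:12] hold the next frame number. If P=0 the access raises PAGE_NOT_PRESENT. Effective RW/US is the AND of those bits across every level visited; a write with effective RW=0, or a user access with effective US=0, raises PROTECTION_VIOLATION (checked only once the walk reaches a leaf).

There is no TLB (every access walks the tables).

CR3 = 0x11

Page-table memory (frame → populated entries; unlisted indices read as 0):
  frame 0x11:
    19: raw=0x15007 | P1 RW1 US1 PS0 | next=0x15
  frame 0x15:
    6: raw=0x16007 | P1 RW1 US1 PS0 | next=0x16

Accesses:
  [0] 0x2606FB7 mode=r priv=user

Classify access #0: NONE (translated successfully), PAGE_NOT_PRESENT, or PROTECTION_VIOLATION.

Walk each access:
#0 VA=0x2606FB7 (r,user):
  L0: frame=0x11 idx=19 entry=0x15007 [P=1 RW=1 US=1 PS=0]
  L1: frame=0x15 idx=6 entry=0x16007 [P=1 RW=1 US=1 PS=0]
  ✓ 0x16FB7  — 2 lookups

Access #0 fault: NONE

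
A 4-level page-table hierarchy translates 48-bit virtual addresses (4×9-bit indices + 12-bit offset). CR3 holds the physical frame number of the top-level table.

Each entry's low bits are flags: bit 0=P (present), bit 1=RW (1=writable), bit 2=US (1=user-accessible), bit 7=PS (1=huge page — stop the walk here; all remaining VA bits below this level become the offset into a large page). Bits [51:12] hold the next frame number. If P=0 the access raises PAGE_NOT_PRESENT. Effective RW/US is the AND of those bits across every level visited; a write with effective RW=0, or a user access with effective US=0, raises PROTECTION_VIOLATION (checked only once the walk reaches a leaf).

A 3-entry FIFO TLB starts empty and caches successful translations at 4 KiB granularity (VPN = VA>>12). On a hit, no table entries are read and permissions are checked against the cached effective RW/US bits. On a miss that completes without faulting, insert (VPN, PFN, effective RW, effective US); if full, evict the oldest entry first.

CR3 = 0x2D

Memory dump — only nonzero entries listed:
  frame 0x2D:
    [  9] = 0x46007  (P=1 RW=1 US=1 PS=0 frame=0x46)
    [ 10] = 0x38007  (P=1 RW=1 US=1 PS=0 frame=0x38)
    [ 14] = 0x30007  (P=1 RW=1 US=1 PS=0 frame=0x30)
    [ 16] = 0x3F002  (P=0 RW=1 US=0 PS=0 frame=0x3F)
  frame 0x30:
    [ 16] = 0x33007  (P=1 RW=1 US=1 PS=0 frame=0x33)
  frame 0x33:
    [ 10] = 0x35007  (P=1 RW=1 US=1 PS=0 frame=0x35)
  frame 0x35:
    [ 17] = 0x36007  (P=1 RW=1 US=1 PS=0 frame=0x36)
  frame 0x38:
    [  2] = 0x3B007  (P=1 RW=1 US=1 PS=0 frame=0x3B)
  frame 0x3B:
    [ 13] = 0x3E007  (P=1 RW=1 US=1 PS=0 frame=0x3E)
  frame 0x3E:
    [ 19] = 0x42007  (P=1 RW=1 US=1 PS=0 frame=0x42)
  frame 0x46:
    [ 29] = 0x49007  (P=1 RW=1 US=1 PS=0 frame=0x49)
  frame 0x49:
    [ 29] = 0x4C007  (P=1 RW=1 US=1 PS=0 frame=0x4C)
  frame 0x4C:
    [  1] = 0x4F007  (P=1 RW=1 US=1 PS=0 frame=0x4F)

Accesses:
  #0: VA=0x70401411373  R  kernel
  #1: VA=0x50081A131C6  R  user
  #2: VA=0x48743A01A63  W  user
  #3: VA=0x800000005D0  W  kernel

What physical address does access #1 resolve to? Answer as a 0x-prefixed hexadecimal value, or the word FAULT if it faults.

Walk each access:
#0 VA=0x70401411373 (r,kernel):
  [0] read 0x2D idx=14: raw=0x30007 flags P=1 W=1 U=1 S=0
  [1] read 0x30 idx=16: raw=0x33007 flags P=1 W=1 U=1 S=0
  [2] read 0x33 idx=10: raw=0x35007 flags P=1 W=1 U=1 S=0
  [3] read 0x35 idx=17: raw=0x36007 flags P=1 W=1 U=1 S=0
  → PA=0x36373  (4 entries read)
#1 VA=0x50081A131C6 (r,user):
  [0] read 0x2D idx=10: raw=0x38007 flags P=1 W=1 U=1 S=0
  [1] read 0x38 idx=2: raw=0x3B007 flags P=1 W=1 U=1 S=0
  [2] read 0x3B idx=13: raw=0x3E007 flags P=1 W=1 U=1 S=0
  [3] read 0x3E idx=19: raw=0x42007 flags P=1 W=1 U=1 S=0
  → PA=0x421C6  (4 entries read)
#2 VA=0x48743A01A63 (w,user):
  [0] read 0x2D idx=9: raw=0x46007 flags P=1 W=1 U=1 S=0
  [1] read 0x46 idx=29: raw=0x49007 flags P=1 W=1 U=1 S=0
  [2] read 0x49 idx=29: raw=0x4C007 flags P=1 W=1 U=1 S=0
  [3] read 0x4C idx=1: raw=0x4F007 flags P=1 W=1 U=1 S=0
  → PA=0x4FA63  (4 entries read)
#3 VA=0x800000005D0 (w,kernel):
  [0] read 0x2D idx=16: raw=0x3F002 flags P=0 W=1 U=0 S=0
  → PAGE_NOT_PRESENT  (1 entries read)

Access #1 PA: 0x421C6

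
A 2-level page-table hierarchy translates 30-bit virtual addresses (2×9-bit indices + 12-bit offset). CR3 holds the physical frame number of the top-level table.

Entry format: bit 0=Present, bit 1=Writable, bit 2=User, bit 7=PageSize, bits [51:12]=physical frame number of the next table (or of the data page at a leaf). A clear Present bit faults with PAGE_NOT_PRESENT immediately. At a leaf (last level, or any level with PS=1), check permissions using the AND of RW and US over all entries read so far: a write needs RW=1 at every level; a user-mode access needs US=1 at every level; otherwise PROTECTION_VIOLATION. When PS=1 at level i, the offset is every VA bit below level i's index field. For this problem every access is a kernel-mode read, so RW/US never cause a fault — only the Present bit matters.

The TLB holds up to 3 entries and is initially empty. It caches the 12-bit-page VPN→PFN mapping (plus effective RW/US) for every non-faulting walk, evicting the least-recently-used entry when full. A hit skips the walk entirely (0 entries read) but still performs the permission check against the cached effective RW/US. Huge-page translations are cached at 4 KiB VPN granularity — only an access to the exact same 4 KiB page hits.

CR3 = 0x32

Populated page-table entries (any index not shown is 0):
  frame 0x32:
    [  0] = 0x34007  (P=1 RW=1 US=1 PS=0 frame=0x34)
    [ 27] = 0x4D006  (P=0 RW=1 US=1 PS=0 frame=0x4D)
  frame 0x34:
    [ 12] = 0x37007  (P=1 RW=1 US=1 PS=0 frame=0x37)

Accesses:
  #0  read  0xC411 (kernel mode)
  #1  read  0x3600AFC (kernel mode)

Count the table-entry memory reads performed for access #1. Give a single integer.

Walk each access:
#0 VA=0xC411 (r,kernel):
  [0] read 0x32 idx=0: raw=0x34007 flags P=1 W=1 U=1 S=0
  [1] read 0x34 idx=12: raw=0x37007 flags P=1 W=1 U=1 S=0
  → PA=0x37411  (2 entries read)
#1 VA=0x3600AFC (r,kernel):
  [0] read 0x32 idx=27: raw=0x4D006 flags P=0 W=1 U=1 S=0
  ⇒ fault: PAGE_NOT_PRESENT  — 1 lookups

Entries read for #1: 1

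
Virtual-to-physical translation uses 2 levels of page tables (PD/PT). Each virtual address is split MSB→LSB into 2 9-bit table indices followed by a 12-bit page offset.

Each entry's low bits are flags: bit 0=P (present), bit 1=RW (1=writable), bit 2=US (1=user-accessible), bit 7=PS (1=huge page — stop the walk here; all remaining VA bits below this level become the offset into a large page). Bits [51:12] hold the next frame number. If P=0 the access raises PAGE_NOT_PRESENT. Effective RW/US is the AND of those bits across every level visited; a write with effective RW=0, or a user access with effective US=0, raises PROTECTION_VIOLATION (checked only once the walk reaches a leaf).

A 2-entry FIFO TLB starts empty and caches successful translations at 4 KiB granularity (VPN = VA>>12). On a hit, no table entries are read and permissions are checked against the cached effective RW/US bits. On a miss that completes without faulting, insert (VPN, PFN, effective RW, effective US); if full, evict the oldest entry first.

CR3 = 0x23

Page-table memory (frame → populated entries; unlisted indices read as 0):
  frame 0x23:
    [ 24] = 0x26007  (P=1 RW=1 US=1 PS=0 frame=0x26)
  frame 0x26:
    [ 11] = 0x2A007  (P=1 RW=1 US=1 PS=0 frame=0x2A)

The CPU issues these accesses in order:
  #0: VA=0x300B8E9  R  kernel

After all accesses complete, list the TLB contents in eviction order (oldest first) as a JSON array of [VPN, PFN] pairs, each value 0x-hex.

Per-access translation:
#0 VA=0x300B8E9 (r,kernel):
  L0: frame=0x23 idx=24 entry=0x26007 [P=1 RW=1 US=1 PS=0]
  L1: frame=0x26 idx=11 entry=0x2A007 [P=1 RW=1 US=1 PS=0]
  ⇒ phys 0x2A8E9  [2 reads]

TLB: [["0x300B", "0x2A"]]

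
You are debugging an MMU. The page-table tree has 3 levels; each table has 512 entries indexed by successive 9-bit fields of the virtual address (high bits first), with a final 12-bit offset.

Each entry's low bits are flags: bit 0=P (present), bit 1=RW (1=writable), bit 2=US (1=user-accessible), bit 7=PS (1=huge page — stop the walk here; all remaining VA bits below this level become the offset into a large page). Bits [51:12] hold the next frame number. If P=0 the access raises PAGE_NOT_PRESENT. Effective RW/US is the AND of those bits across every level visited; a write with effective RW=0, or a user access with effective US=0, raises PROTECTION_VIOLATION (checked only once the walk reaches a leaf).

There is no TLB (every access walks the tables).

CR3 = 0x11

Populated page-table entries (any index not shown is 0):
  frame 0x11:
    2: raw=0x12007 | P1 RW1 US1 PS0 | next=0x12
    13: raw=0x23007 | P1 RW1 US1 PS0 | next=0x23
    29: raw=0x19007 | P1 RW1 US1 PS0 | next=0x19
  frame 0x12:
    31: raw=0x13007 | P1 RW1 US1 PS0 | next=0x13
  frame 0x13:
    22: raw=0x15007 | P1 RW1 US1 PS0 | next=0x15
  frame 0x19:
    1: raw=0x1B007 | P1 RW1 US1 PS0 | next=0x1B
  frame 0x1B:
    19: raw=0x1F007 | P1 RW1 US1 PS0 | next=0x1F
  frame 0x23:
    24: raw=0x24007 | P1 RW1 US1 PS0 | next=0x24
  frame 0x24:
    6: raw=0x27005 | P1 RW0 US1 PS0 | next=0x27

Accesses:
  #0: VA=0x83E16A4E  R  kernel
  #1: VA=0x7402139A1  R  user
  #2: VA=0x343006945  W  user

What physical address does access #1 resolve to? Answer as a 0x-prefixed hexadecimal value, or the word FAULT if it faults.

Trace:
#0 VA=0x83E16A4E (r,kernel):
  lvl0: tbl 0x11, slot 2 ⇒ 0x12007 (P1/RW1/US1/PS0)
  lvl1: tbl 0x12, slot 31 ⇒ 0x13007 (P1/RW1/US1/PS0)
  lvl2: tbl 0x13, slot 22 ⇒ 0x15007 (P1/RW1/US1/PS0)
  ⇒ phys 0x15A4E  [3 reads]
#1 VA=0x7402139A1 (r,user):
  lvl0: tbl 0x11, slot 29 ⇒ 0x19007 (P1/RW1/US1/PS0)
  lvl1: tbl 0x19, slot 1 ⇒ 0x1B007 (P1/RW1/US1/PS0)
  lvl2: tbl 0x1B, slot 19 ⇒ 0x1F007 (P1/RW1/US1/PS0)
  ⇒ phys 0x1F9A1  [3 reads]
#2 VA=0x343006945 (w,user):
  lvl0: tbl 0x11, slot 13 ⇒ 0x23007 (P1/RW1/US1/PS0)
  lvl1: tbl 0x23, slot 24 ⇒ 0x24007 (P1/RW1/US1/PS0)
  lvl2: tbl 0x24, slot 6 ⇒ 0x27005 (P1/RW0/US1/PS0)
  ⇒ fault: PROTECTION_VIOLATION  — 3 lookups

Access #1 PA: 0x1F9A1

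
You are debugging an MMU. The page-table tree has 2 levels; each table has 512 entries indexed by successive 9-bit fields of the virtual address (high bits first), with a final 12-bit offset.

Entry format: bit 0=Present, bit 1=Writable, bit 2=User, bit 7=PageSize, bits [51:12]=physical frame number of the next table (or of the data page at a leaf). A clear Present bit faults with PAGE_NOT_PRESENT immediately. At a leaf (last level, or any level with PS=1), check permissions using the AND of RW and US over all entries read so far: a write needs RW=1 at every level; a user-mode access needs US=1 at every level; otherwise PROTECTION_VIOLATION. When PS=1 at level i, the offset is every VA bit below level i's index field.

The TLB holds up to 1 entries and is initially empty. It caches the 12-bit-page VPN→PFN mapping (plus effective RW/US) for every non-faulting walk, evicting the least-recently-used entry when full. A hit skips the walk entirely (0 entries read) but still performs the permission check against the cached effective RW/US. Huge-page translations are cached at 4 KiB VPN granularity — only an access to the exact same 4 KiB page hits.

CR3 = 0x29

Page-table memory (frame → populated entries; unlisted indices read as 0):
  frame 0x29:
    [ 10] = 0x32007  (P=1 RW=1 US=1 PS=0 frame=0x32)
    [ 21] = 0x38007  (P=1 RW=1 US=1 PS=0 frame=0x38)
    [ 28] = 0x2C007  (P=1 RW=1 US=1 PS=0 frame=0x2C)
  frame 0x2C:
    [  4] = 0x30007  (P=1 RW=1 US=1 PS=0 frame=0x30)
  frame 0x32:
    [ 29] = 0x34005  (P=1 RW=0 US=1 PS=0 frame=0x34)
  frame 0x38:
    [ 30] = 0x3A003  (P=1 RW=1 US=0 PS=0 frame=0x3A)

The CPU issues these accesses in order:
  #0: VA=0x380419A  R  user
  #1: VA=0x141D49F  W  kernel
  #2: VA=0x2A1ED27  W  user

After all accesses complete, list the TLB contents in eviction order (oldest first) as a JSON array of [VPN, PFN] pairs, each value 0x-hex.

Trace:
#0 VA=0x380419A (r,user):
  [0] read 0x29 idx=28: raw=0x2C007 flags P=1 W=1 U=1 S=0
  [1] read 0x2C idx=4: raw=0x30007 flags P=1 W=1 U=1 S=0
  ✓ 0x3019A  — 2 lookups
#1 VA=0x141D49F (w,kernel):
  [0] read 0x29 idx=10: raw=0x32007 flags P=1 W=1 U=1 S=0
  [1] read 0x32 idx=29: raw=0x34005 flags P=1 W=0 U=1 S=0
  ✗ PROTECTION_VIOLATION  [2 reads]
#2 VA=0x2A1ED27 (w,user):
  [0] read 0x29 idx=21: raw=0x38007 flags P=1 W=1 U=1 S=0
  [1] read 0x38 idx=30: raw=0x3A003 flags P=1 W=1 U=0 S=0
  ✗ PROTECTION_VIOLATION  [2 reads]

TLB: [["0x3804", "0x30"]]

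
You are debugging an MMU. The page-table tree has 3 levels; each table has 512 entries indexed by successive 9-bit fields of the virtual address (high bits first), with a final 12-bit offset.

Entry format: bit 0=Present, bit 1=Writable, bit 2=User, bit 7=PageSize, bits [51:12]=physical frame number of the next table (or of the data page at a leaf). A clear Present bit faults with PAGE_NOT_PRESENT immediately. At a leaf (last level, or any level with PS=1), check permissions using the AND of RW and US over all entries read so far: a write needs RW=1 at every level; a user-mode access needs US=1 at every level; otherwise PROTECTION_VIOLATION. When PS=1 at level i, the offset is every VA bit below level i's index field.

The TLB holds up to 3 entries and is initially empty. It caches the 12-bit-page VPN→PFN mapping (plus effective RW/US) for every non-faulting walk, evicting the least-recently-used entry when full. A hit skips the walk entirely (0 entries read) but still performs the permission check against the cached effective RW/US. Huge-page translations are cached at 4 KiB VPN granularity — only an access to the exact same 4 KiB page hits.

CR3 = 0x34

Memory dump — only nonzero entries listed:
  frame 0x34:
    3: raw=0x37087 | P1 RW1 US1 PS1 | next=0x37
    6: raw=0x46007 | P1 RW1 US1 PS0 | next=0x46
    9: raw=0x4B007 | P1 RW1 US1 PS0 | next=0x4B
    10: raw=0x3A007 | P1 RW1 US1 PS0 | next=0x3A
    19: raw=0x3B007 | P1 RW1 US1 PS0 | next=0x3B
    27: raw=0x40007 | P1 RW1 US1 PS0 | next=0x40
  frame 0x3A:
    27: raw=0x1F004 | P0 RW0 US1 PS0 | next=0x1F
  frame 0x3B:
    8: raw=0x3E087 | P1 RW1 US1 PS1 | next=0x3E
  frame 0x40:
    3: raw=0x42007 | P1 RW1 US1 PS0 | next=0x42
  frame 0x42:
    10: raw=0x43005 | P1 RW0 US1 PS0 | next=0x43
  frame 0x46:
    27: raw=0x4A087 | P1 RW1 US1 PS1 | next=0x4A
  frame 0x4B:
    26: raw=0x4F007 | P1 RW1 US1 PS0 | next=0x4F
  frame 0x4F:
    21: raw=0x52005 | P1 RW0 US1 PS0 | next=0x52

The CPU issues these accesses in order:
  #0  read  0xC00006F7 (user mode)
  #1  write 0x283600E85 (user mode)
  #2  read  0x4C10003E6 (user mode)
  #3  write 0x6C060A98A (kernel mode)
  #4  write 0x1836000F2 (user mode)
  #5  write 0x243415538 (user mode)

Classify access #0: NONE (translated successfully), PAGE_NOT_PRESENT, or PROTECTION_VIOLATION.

Trace:
#0 VA=0xC00006F7 (r,user):
  L0 @0x34[3] → 0x37087  P=1,RW=1,US=1,PS=1
  ⇒ phys 0x376F7 (huge @L0)  [1 reads]
#1 VA=0x283600E85 (w,user):
  L0 @0x34[10] → 0x3A007  P=1,RW=1,US=1,PS=0
  L1 @0x3A[27] → 0x1F004  P=0,RW=0,US=1,PS=0
  ✗ PAGE_NOT_PRESENT  [2 reads]
#2 VA=0x4C10003E6 (r,user):
  L0 @0x34[19] → 0x3B007  P=1,RW=1,US=1,PS=0
  L1 @0x3B[8] → 0x3E087  P=1,RW=1,US=1,PS=1
  ⇒ phys 0x3E3E6 (huge @L1)  [2 reads]
#3 VA=0x6C060A98A (w,kernel):
  L0 @0x34[27] → 0x40007  P=1,RW=1,US=1,PS=0
  L1 @0x40[3] → 0x42007  P=1,RW=1,US=1,PS=0
  L2 @0x42[10] → 0x43005  P=1,RW=0,US=1,PS=0
  ✗ PROTECTION_VIOLATION  [3 reads]
#4 VA=0x1836000F2 (w,user):
  L0 @0x34[6] → 0x46007  P=1,RW=1,US=1,PS=0
  L1 @0x46[27] → 0x4A087  P=1,RW=1,US=1,PS=1
  ⇒ phys 0x4A0F2 (huge @L1)  [2 reads]
#5 VA=0x243415538 (w,user):
  L0 @0x34[9] → 0x4B007  P=1,RW=1,US=1,PS=0
  L1 @0x4B[26] → 0x4F007  P=1,RW=1,US=1,PS=0
  L2 @0x4F[21] → 0x52005  P=1,RW=0,US=1,PS=0
  ✗ PROTECTION_VIOLATION  [3 reads]

Access #0 fault: NONE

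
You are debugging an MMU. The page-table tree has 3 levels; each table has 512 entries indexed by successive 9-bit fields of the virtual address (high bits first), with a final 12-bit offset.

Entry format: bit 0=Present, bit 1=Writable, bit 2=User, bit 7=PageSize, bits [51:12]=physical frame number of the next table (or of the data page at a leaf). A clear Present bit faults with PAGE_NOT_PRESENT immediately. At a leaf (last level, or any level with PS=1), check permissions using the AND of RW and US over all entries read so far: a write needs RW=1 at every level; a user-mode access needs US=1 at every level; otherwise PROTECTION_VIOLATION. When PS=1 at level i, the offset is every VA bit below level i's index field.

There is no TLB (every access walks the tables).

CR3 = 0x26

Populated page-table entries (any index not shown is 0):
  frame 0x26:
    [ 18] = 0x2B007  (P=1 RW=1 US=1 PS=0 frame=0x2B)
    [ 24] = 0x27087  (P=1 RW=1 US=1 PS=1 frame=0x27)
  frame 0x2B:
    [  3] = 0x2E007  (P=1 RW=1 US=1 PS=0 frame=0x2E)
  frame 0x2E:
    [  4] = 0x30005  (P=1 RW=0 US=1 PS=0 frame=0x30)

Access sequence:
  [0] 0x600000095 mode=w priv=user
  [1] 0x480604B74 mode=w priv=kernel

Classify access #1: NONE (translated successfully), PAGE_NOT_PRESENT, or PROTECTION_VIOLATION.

Walk each access:
#0 VA=0x600000095 (w,user):
  lvl0: tbl 0x26, slot 24 ⇒ 0x27087 (P1/RW1/US1/PS1)
  ✓ 0x27095 (huge @L0)  — 1 lookups
#1 VA=0x480604B74 (w,kernel):
  lvl0: tbl 0x26, slot 18 ⇒ 0x2B007 (P1/RW1/US1/PS0)
  lvl1: tbl 0x2B, slot 3 ⇒ 0x2E007 (P1/RW1/US1/PS0)
  lvl2: tbl 0x2E, slot 4 ⇒ 0x30005 (P1/RW0/US1/PS0)
  ⇒ fault: PROTECTION_VIOLATION  — 3 lookups

Access #1 fault: PROTECTION_VIOLATION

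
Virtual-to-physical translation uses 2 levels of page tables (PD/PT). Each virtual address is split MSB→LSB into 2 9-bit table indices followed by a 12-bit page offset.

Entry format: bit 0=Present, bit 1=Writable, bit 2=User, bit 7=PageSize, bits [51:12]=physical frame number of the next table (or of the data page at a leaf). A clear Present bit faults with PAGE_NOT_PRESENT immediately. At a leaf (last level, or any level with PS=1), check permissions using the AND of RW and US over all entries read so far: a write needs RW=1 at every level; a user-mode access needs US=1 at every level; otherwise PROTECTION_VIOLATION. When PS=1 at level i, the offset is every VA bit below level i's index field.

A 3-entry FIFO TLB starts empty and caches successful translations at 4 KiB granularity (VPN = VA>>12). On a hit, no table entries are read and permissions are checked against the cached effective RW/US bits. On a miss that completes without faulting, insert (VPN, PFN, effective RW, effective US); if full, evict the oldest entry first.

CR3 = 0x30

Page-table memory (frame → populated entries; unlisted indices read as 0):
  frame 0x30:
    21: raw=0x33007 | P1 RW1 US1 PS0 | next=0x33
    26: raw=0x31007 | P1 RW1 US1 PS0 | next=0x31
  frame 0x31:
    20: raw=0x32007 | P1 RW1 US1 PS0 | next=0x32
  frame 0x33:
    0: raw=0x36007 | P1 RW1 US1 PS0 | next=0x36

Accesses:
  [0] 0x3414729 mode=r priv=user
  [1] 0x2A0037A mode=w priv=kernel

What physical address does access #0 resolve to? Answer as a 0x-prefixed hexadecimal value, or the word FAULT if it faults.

Walk each access:
#0 VA=0x3414729 (r,user):
  L0: frame=0x30 idx=26 entry=0x31007 [P=1 RW=1 US=1 PS=0]
  L1: frame=0x31 idx=20 entry=0x32007 [P=1 RW=1 US=1 PS=0]
  ✓ 0x32729  — 2 lookups
#1 VA=0x2A0037A (w,kernel):
  L0: frame=0x30 idx=21 entry=0x33007 [P=1 RW=1 US=1 PS=0]
  L1: frame=0x33 idx=0 entry=0x36007 [P=1 RW=1 US=1 PS=0]
  ✓ 0x3637A  — 2 lookups

Access #0 PA: 0x32729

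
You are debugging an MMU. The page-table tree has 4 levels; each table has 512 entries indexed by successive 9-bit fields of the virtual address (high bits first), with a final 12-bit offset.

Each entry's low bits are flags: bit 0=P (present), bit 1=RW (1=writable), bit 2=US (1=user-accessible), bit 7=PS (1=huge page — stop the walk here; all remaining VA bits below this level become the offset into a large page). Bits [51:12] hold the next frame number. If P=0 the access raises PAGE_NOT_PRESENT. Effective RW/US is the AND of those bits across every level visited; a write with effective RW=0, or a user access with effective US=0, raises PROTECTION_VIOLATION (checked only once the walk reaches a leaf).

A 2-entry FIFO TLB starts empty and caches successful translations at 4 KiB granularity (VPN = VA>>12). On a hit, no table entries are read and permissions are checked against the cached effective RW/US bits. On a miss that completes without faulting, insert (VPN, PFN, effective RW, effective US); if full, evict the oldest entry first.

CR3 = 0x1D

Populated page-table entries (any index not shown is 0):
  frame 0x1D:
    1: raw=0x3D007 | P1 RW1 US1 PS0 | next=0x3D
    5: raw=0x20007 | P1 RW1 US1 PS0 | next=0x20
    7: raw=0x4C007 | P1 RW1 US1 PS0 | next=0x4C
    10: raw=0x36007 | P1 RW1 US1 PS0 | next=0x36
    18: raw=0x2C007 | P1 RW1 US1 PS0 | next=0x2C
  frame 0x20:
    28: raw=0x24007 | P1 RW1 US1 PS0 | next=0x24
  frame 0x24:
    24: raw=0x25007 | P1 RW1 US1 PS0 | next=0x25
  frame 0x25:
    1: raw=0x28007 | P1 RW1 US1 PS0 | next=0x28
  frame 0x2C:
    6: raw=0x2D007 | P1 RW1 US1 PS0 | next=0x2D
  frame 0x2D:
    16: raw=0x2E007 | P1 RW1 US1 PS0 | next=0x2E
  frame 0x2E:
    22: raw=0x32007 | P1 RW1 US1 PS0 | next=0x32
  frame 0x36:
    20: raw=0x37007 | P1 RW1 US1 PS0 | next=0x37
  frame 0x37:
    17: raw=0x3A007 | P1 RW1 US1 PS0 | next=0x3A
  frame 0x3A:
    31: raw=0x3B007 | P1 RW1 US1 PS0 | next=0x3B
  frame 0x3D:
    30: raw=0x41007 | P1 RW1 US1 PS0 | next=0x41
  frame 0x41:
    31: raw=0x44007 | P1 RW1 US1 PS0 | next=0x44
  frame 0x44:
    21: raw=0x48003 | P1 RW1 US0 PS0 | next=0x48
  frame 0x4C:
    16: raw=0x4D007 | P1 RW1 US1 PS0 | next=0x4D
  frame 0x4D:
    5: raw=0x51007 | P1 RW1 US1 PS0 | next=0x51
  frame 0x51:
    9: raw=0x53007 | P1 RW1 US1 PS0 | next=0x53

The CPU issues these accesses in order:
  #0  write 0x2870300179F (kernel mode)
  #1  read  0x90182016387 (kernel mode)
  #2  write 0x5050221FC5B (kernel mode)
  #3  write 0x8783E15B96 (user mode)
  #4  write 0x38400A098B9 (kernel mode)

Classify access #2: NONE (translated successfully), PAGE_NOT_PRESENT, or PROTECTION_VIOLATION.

Walk each access:
#0 VA=0x2870300179F (w,kernel):
  L0 @0x1D[5] → 0x20007  P=1,RW=1,US=1,PS=0
  L1 @0x20[28] → 0x24007  P=1,RW=1,US=1,PS=0
  L2 @0x24[24] → 0x25007  P=1,RW=1,US=1,PS=0
  L3 @0x25[1] → 0x28007  P=1,RW=1,US=1,PS=0
  → PA=0x2879F  (4 entries read)
#1 VA=0x90182016387 (r,kernel):
  L0 @0x1D[18] → 0x2C007  P=1,RW=1,US=1,PS=0
  L1 @0x2C[6] → 0x2D007  P=1,RW=1,US=1,PS=0
  L2 @0x2D[16] → 0x2E007  P=1,RW=1,US=1,PS=0
  L3 @0x2E[22] → 0x32007  P=1,RW=1,US=1,PS=0
  → PA=0x32387  (4 entries read)
#2 VA=0x5050221FC5B (w,kernel):
  L0 @0x1D[10] → 0x36007  P=1,RW=1,US=1,PS=0
  L1 @0x36[20] → 0x37007  P=1,RW=1,US=1,PS=0
  L2 @0x37[17] → 0x3A007  P=1,RW=1,US=1,PS=0
  L3 @0x3A[31] → 0x3B007  P=1,RW=1,US=1,PS=0
  → PA=0x3BC5B  (4 entries read)
#3 VA=0x8783E15B96 (w,user):
  L0 @0x1D[1] → 0x3D007  P=1,RW=1,US=1,PS=0
  L1 @0x3D[30] → 0x41007  P=1,RW=1,US=1,PS=0
  L2 @0x41[31] → 0x44007  P=1,RW=1,US=1,PS=0
  L3 @0x44[21] → 0x48003  P=1,RW=1,US=0,PS=0
  ✗ PROTECTION_VIOLATION  [4 reads]
#4 VA=0x38400A098B9 (w,kernel):
  L0 @0x1D[7] → 0x4C007  P=1,RW=1,US=1,PS=0
  L1 @0x4C[16] → 0x4D007  P=1,RW=1,US=1,PS=0
  L2 @0x4D[5] → 0x51007  P=1,RW=1,US=1,PS=0
  L3 @0x51[9] → 0x53007  P=1,RW=1,US=1,PS=0
  → PA=0x538B9  (4 entries read)

Access #2 fault: NONE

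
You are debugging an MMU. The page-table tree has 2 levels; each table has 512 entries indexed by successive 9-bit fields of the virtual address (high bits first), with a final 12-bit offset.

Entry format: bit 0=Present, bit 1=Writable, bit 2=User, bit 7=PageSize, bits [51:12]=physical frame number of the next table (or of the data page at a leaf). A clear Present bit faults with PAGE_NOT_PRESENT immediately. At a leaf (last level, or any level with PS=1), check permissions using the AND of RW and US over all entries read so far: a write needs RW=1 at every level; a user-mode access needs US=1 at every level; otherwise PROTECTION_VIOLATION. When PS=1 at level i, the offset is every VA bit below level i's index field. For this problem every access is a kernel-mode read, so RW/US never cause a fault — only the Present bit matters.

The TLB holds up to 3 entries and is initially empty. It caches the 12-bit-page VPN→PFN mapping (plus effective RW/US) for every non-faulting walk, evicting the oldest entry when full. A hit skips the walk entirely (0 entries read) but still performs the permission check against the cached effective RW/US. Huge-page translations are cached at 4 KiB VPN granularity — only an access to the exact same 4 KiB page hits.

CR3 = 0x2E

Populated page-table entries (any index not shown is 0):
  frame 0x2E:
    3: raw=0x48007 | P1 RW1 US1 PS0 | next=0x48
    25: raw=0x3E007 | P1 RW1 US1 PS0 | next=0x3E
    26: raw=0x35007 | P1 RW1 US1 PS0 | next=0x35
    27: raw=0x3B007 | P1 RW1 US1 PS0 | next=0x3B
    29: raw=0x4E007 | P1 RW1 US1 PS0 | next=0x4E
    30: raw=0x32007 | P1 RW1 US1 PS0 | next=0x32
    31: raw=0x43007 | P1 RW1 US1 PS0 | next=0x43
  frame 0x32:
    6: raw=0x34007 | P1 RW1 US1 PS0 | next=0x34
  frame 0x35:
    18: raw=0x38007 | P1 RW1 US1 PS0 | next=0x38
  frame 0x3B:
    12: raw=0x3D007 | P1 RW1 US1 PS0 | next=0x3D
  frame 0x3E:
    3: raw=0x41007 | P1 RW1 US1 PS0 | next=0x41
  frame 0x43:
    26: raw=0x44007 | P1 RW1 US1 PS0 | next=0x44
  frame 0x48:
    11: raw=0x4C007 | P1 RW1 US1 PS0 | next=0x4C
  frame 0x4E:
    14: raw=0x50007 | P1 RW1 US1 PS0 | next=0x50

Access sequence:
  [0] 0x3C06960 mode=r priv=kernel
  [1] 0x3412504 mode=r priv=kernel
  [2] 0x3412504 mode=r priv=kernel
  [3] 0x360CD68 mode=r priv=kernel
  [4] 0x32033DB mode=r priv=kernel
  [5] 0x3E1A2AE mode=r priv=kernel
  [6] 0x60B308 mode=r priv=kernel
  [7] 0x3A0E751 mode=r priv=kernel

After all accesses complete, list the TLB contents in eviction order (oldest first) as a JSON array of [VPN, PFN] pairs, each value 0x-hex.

Walk each access:
#0 VA=0x3C06960 (r,kernel):
  lvl0: tbl 0x2E, slot 30 ⇒ 0x32007 (P1/RW1/US1/PS0)
  lvl1: tbl 0x32, slot 6 ⇒ 0x34007 (P1/RW1/US1/PS0)
  ✓ 0x34960  — 2 lookups
#1 VA=0x3412504 (r,kernel):
  lvl0: tbl 0x2E, slot 26 ⇒ 0x35007 (P1/RW1/US1/PS0)
  lvl1: tbl 0x35, slot 18 ⇒ 0x38007 (P1/RW1/US1/PS0)
  ✓ 0x38504  — 2 lookups
#2 VA=0x3412504 (r,kernel):
  TLB hit vpn=0x3412 → PA=0x38504
#3 VA=0x360CD68 (r,kernel):
  lvl0: tbl 0x2E, slot 27 ⇒ 0x3B007 (P1/RW1/US1/PS0)
  lvl1: tbl 0x3B, slot 12 ⇒ 0x3D007 (P1/RW1/US1/PS0)
  ✓ 0x3DD68  — 2 lookups
#4 VA=0x32033DB (r,kernel):
  lvl0: tbl 0x2E, slot 25 ⇒ 0x3E007 (P1/RW1/US1/PS0)
  lvl1: tbl 0x3E, slot 3 ⇒ 0x41007 (P1/RW1/US1/PS0)
  ✓ 0x413DB  — 2 lookups
#5 VA=0x3E1A2AE (r,kernel):
  lvl0: tbl 0x2E, slot 31 ⇒ 0x43007 (P1/RW1/US1/PS0)
  lvl1: tbl 0x43, slot 26 ⇒ 0x44007 (P1/RW1/US1/PS0)
  ✓ 0x442AE  — 2 lookups
#6 VA=0x60B308 (r,kernel):
  lvl0: tbl 0x2E, slot 3 ⇒ 0x48007 (P1/RW1/US1/PS0)
  lvl1: tbl 0x48, slot 11 ⇒ 0x4C007 (P1/RW1/US1/PS0)
  ✓ 0x4C308  — 2 lookups
#7 VA=0x3A0E751 (r,kernel):
  lvl0: tbl 0x2E, slot 29 ⇒ 0x4E007 (P1/RW1/US1/PS0)
  lvl1: tbl 0x4E, slot 14 ⇒ 0x50007 (P1/RW1/US1/PS0)
  ✓ 0x50751  — 2 lookups

TLB: [["0x3E1A", "0x44"], ["0x60B", "0x4C"], ["0x3A0E", "0x50"]]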